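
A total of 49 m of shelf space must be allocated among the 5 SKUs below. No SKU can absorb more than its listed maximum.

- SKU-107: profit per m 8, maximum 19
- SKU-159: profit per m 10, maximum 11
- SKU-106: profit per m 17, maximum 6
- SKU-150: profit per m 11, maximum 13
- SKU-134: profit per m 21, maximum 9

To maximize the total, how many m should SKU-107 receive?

Order the SKUs by profit per m: SKU-134 21 > SKU-106 17 > SKU-150 11 > SKU-159 10 > SKU-107 8.
SKU-134 takes 9 to reach its cap of 9 ; 40 left.
Give SKU-106 6 to hit its cap of 6 ; 34 left.
SKU-150: +13 to 13 (cap) ; 21 left.
Give SKU-159 11 to hit its cap of 11 ; 10 left.
SKU-107 has room for 19 but only 10 remain, so it gets 10.

10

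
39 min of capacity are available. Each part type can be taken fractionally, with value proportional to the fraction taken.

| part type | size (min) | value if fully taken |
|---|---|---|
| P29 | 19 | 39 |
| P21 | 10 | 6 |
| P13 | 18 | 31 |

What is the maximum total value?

Rank by value-to-size ratio: P29 39/19≈2.05, P13 31/18≈1.72, P21 6/10≈0.6.
P29: take in full, 19 min for value 39 ; 20 left.
P13: take in full, 18 min for value 31 ; 2 left.
2 min left: a 2/10 share of P21 gives 6×2/10 = 1.2.
Total value = 71.2.

71.2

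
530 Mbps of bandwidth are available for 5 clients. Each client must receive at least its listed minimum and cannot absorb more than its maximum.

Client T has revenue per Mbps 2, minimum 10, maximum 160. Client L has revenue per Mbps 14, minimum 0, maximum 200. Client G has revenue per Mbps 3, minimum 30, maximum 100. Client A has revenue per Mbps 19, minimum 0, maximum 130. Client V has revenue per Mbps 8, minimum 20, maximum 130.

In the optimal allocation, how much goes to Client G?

Meeting every minimum uses 10+0+30+0+20 = 60 Mbps, leaving 470.
Rank by revenue per Mbps: Client A 19 > Client L 14 > Client V 8 > Client G 3 > Client T 2.
Give Client A 130 more to hit its cap of 130 ; 340 left.
Give Client L 200 more to hit its cap of 200 ; 140 left.
Give Client V 110 more to hit its cap of 130 ; 30 left.
Only 30 left; Client G takes them to reach 60.

60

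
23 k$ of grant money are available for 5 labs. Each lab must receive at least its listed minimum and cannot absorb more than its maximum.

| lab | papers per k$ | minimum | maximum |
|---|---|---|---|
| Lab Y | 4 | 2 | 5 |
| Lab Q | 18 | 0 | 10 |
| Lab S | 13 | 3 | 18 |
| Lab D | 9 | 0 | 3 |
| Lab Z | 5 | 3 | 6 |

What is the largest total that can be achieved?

307

Meeting every minimum uses 2+0+3+0+3 = 8 k$, leaving 15.
Highest papers per k$ first: Lab Q 18 > Lab S 13 > Lab D 9 > Lab Z 5 > Lab Y 4.
Lab Q takes 10 more to reach its cap of 10 — 5 left.
Only 5 left; Lab S takes them to reach 8.
Total = 4×2 + 18×10 + 13×8 + 5×3 = 307.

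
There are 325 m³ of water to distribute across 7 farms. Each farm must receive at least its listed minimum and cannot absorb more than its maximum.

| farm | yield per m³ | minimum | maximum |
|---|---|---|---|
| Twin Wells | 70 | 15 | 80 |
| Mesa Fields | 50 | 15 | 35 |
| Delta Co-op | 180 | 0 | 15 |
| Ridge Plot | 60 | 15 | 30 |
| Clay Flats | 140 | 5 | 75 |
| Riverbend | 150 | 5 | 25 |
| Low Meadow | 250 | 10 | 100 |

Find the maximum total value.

Meeting every minimum uses 15+15+0+15+5+5+10 = 65 m³, leaving 260.
Order the farms by yield per m³: Low Meadow 250 > Delta Co-op 180 > Riverbend 150 > Clay Flats 140 > Twin Wells 70 > Ridge Plot 60 > Mesa Fields 50.
Low Meadow: +90 to 100 (cap) → 170 left.
Delta Co-op: +15 to 15 (cap) → 155 left.
Riverbend: +20 to 25 (cap) → 135 left.
Clay Flats takes 70 more to reach its cap of 75 → 65 left.
Give Twin Wells 65 more to hit its cap of 80 → 0 left.
Total = 70×80 + 50×15 + 180×15 + 60×15 + 140×75 + 150×25 + 250×100 = 49200.

49200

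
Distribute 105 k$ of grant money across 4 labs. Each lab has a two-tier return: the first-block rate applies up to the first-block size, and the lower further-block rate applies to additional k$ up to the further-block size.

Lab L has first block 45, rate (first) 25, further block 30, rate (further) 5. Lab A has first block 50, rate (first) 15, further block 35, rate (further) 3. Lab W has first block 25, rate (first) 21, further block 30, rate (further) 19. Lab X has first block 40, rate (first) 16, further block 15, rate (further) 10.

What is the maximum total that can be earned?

Rank every tier by rate: Lab L/T1 25 > Lab W/T1 21 > Lab W/T2 19 > Lab X/T1 16 > Lab A/T1 15 > Lab X/T2 10 > Lab L/T2 5 > Lab A/T2 3.
Lab L/T1 (25): +45 → 60 left.
Lab W T1 at 21: fill all 25 → 35 left.
Fill Lab W T2 block (30 at 19) → 5 left.
Lab X/T1: +5 of 40 at 16; pool empty.
Total = 25×45 + 21×25 + 19×30 + 16×5 = 2300.

2300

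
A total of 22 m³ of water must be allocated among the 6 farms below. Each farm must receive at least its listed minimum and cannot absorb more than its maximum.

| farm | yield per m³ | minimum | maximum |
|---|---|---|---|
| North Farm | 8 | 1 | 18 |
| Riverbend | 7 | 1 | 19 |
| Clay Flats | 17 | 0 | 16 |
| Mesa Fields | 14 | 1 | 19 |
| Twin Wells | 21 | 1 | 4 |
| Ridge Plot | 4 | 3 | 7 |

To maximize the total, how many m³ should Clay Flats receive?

Meeting every minimum uses 1+1+0+1+1+3 = 7 m³, leaving 15.
Rank by yield per m³: Twin Wells 21 > Clay Flats 17 > Mesa Fields 14 > North Farm 8 > Riverbend 7 > Ridge Plot 4.
Twin Wells: +3 to 4 (cap) → 12 left.
Only 12 left; Clay Flats takes them to reach 12.

12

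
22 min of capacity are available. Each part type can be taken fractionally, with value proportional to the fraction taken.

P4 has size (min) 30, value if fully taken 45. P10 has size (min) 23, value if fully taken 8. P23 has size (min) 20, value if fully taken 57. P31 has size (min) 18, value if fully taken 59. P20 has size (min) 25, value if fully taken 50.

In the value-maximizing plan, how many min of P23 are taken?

Sort by value density: P31 59/18≈3.28, P23 57/20≈2.85, P20 50/25≈2, P4 45/30≈1.5, P10 8/23≈0.348.
Take all of P31 (18 min, value 59) — 4 min left.
Only 4 min remain; take 4/20 of P23 for value 57×4/20 = 11.4.

4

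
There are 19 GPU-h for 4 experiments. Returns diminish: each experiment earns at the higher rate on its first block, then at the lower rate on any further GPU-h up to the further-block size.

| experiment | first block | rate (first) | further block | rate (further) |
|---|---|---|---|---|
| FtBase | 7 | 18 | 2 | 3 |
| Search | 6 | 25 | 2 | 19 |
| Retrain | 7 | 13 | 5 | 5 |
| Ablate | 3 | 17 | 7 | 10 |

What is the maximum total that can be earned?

378

Treat each block as its own option and order by rate: Search/T1 25 > Search/T2 19 > FtBase/T1 18 > Ablate/T1 17 > Retrain/T1 13 > Ablate/T2 10 > Retrain/T2 5 > FtBase/T2 3.
Fill Search T1 block (6 at 25) ; 13 left.
Search/T2 (19): +2 ; 11 left.
FtBase T1 at 18: fill all 7 ; 4 left.
Ablate T1 at 17: fill all 3 ; 1 left.
Retrain T1 at 13: only 1 left, fill 1.
Total = 25×6 + 19×2 + 18×7 + 17×3 + 13×1 = 378.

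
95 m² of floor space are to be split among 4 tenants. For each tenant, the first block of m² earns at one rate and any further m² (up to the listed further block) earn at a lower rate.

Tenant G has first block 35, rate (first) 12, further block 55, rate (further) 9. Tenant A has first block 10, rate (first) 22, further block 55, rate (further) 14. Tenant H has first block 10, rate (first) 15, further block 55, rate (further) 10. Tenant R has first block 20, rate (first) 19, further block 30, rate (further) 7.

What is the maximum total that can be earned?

Rank every tier by rate: Tenant A/tier1 22 > Tenant R/tier1 19 > Tenant H/tier1 15 > Tenant A/tier2 14 > Tenant G/tier1 12 > Tenant H/tier2 10 > Tenant G/tier2 9 > Tenant R/tier2 7.
Fill Tenant A tier1 block (10 at 22) → 85 left.
Tenant R tier1 at 19: fill all 20 → 65 left.
Tenant H/tier1 (15): +10 → 55 left.
Tenant A/tier2 (14): +55 → 0 left.
Total = 22×10 + 19×20 + 15×10 + 14×55 = 1520.

1520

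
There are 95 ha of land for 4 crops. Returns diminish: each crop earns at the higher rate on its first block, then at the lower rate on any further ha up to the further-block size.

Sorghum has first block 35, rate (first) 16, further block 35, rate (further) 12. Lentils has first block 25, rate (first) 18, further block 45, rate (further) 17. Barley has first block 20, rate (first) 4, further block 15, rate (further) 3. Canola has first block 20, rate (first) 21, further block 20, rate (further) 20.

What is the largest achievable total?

Treat each block as its own option and order by rate: Canola/T1 21 > Canola/T2 20 > Lentils/T1 18 > Lentils/T2 17 > Sorghum/T1 16 > Sorghum/T2 12 > Barley/T1 4 > Barley/T2 3.
Fill Canola T1 block (20 at 21) — 75 left.
Fill Canola T2 block (20 at 20) — 55 left.
Fill Lentils T1 block (25 at 18) — 30 left.
Lentils T2 at 17: only 30 left, fill 30.
Total = 21×20 + 20×20 + 18×25 + 17×30 = 1780.

1780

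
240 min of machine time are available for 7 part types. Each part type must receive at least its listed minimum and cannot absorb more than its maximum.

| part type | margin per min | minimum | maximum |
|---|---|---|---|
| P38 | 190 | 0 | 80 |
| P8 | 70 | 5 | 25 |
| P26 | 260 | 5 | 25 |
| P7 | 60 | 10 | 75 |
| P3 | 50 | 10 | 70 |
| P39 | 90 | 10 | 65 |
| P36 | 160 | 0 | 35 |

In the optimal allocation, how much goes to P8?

Meeting every minimum uses 0+5+5+10+10+10+0 = 40 min, leaving 200.
Order the part types by margin per min: P26 260 > P38 190 > P36 160 > P39 90 > P8 70 > P7 60 > P3 50.
P26: +20 to 25 (cap) — 180 left.
P38: +80 to 80 (cap) — 100 left.
P36: +35 to 35 (cap) — 65 left.
P39: +55 to 65 (cap) — 10 left.
P8 has room for 20 more but only 10 remain, so it gets 15.

15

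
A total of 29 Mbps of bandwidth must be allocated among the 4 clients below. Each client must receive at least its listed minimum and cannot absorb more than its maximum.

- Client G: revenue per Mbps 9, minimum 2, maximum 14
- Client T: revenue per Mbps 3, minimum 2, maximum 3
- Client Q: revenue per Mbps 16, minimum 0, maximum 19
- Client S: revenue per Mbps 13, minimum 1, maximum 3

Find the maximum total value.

Meeting every minimum uses 2+2+0+1 = 5 Mbps, leaving 24.
Order the clients by revenue per Mbps: Client Q 16 > Client S 13 > Client G 9 > Client T 3.
Client Q takes 19 more to reach its cap of 19 ; 5 left.
Client S takes 2 more to reach its cap of 3 ; 3 left.
Client G has room for 12 more but only 3 remain, so it gets 5.
Total = 9×5 + 3×2 + 16×19 + 13×3 = 394.

394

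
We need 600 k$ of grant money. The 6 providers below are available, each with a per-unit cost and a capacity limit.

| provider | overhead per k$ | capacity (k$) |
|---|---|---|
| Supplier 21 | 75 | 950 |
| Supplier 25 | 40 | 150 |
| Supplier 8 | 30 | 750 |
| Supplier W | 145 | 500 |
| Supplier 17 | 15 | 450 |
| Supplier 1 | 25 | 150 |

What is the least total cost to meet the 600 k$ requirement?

Cheapest first:
Supplier 17 at 15: take all 450 k$ ; 150 still needed.
Supplier 1 (25): use full 150 ; 0 k$ to go.
Supplier 8, Supplier 25, Supplier 21, Supplier W: unused.
Cost = 450×15 + 150×25 = 10500.

10500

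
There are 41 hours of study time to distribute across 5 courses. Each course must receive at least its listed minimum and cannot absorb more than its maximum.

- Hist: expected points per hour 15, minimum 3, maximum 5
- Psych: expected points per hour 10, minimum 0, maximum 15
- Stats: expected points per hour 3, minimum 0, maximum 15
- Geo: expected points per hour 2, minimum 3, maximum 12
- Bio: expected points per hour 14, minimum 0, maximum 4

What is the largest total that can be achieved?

329

Meeting every minimum uses 3+0+0+3+0 = 6 hours, leaving 35.
Order the courses by expected points per hour: Hist 15 > Bio 14 > Psych 10 > Stats 3 > Geo 2.
Hist: +2 to 5 (cap) → 33 left.
Give Bio 4 more to hit its cap of 4 → 29 left.
Psych: +15 to 15 (cap) → 14 left.
Stats has room for 15 more but only 14 remain, so it gets 14.
Total = 15×5 + 10×15 + 3×14 + 2×3 + 14×4 = 329.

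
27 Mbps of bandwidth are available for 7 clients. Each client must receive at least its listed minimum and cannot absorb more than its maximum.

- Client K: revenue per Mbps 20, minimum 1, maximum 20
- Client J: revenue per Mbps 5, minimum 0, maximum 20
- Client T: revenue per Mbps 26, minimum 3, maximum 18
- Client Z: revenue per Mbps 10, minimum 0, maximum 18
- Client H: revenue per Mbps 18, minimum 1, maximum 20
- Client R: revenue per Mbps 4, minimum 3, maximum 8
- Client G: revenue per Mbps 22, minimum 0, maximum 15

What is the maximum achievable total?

606

Meeting every minimum uses 1+0+3+0+1+3+0 = 8 Mbps, leaving 19.
Highest revenue per Mbps first: Client T 26 > Client G 22 > Client K 20 > Client H 18 > Client Z 10 > Client J 5 > Client R 4.
Give Client T 15 more to hit its cap of 18 ; 4 left.
Client G: +4 (room for 15) → 4. Pool exhausted.
Total = 20×1 + 26×18 + 18×1 + 4×3 + 22×4 = 606.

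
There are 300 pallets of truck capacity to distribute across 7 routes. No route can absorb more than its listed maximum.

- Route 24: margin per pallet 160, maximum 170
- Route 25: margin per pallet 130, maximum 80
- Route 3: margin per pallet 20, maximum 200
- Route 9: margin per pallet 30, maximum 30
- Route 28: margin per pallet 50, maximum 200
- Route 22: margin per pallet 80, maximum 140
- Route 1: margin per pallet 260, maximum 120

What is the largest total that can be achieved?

Order the routes by margin per pallet: Route 1 260 > Route 24 160 > Route 25 130 > Route 22 80 > Route 28 50 > Route 9 30 > Route 3 20.
Route 1 takes 120 to reach its cap of 120 — 180 left.
Route 24: +170 to 170 (cap) — 10 left.
Only 10 left; Route 25 takes them to reach 10.
Total = 160×170 + 130×10 + 260×120 = 59700.

59700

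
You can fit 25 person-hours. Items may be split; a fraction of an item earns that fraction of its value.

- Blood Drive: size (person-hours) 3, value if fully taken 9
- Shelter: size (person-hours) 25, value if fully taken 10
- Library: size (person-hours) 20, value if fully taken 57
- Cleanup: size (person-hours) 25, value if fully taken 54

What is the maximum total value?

70.32

Sort by value density: Blood Drive 9/3≈3, Library 57/20≈2.85, Cleanup 54/25≈2.16, Shelter 10/25≈0.4.
Take all of Blood Drive (3 person-hours, value 9) → 22 person-hours left.
Library: take in full, 20 person-hours for value 57 → 2 left.
Only 2 person-hours remain; take 2/25 of Cleanup for value 54×2/25 = 4.32.
Total value = 70.32.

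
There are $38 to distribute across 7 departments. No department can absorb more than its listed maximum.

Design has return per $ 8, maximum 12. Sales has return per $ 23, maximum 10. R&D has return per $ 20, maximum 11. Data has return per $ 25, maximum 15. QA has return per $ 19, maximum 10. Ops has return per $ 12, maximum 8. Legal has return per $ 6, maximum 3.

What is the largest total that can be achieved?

863

Order the departments by return per $: Data 25 > Sales 23 > R&D 20 > QA 19 > Ops 12 > Design 8 > Legal 6.
Give Data 15 to hit its cap of 15 → 23 left.
Give Sales 10 to hit its cap of 10 → 13 left.
R&D: +11 to 11 (cap) → 2 left.
Only 2 left; QA takes them to reach 2.
Total = 23×10 + 20×11 + 25×15 + 19×2 = 863.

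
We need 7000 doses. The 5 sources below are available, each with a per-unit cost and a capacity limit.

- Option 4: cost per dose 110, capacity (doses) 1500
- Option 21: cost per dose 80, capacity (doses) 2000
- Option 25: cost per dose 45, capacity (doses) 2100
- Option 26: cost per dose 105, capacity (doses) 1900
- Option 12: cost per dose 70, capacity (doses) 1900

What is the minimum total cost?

Cheapest first:
Option 25 (45): use full 2100 → 4900 doses to go.
Take 1900 from Option 12 at 70 → need 3000 more.
Option 21 (80): use full 2000 → 1000 doses to go.
Take 1000 from Option 26 at 105 to finish.
Option 4: unused.
Cost = 2100×45 + 1900×70 + 2000×80 + 1000×105 = 492500.

492500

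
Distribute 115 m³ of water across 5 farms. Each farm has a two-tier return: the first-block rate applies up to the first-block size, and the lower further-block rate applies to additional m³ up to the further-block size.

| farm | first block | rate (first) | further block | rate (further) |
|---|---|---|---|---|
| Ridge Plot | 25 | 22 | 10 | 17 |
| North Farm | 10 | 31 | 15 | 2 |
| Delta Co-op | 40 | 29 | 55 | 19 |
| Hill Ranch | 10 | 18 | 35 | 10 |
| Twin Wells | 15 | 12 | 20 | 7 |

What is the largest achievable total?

Rank every tier by rate: North Farm/T1 31 > Delta Co-op/T1 29 > Ridge Plot/T1 22 > Delta Co-op/T2 19 > Hill Ranch/T1 18 > Ridge Plot/T2 17 > Twin Wells/T1 12 > Hill Ranch/T2 10 > Twin Wells/T2 7 > North Farm/T2 2.
North Farm/T1 (31): +10 → 105 left.
Delta Co-op T1 at 29: fill all 40 → 65 left.
Ridge Plot T1 at 22: fill all 25 → 40 left.
Delta Co-op T2 at 19: only 40 left, fill 40.
Total = 31×10 + 29×40 + 22×25 + 19×40 = 2780.

2780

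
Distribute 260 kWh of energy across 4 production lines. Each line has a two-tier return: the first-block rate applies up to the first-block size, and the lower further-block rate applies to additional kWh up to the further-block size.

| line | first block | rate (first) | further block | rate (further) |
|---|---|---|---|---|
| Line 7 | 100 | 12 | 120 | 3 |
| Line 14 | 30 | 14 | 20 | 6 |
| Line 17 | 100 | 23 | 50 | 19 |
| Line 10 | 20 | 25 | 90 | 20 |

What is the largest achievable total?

5550

Treat each block as its own option and order by rate: Line 10/first 25 > Line 17/first 23 > Line 10/second 20 > Line 17/second 19 > Line 14/first 14 > Line 7/first 12 > Line 14/second 6 > Line 7/second 3.
Fill Line 10 first block (20 at 25) → 240 left.
Line 17/first (23): +100 → 140 left.
Line 10/second (20): +90 → 50 left.
Line 17/second (19): +50 → 0 left.
Total = 25×20 + 23×100 + 20×90 + 19×50 = 5550.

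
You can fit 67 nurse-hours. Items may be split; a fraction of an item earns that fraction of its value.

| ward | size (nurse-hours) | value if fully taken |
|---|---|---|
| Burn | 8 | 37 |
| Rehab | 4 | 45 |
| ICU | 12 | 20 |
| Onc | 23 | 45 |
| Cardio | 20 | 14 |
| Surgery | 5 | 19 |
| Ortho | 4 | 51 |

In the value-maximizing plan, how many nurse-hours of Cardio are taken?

11

Rank by value-to-size ratio: Ortho 51/4≈12.8, Rehab 45/4≈11.2, Burn 37/8≈4.62, Surgery 19/5≈3.8, Onc 45/23≈1.96, ICU 20/12≈1.67, Cardio 14/20≈0.7.
Take all of Ortho (4 nurse-hours, value 51) → 63 nurse-hours left.
All 4 nurse-hours of Rehab fit (value 45) → 59 remain.
Take all of Burn (8 nurse-hours, value 37) → 51 nurse-hours left.
Surgery: take in full, 5 nurse-hours for value 19 → 46 left.
All 23 nurse-hours of Onc fit (value 45) → 23 remain.
ICU: take in full, 12 nurse-hours for value 20 → 11 left.
11 nurse-hours left: a 11/20 share of Cardio gives 14×11/20 = 7.7.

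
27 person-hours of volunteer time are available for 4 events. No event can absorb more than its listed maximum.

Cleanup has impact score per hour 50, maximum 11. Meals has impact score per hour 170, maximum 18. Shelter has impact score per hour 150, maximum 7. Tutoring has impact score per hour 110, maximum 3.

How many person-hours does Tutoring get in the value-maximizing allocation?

Rank by impact score per hour: Meals 170 > Shelter 150 > Tutoring 110 > Cleanup 50.
Give Meals 18 to hit its cap of 18 → 9 left.
Shelter: +7 to 7 (cap) → 2 left.
Tutoring: +2 (room for 3) → 2. Pool exhausted.

2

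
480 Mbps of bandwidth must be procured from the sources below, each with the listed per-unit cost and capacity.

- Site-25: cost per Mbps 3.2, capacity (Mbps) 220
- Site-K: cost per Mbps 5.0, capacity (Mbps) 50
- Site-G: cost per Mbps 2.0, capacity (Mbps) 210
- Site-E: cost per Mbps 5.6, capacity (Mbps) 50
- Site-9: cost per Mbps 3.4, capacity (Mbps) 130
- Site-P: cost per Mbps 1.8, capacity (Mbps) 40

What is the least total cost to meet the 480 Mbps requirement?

Use sources in increasing cost order.
Take 40 from Site-P at 1.8 — need 440 more.
Site-G (2.0): use full 210 — 230 Mbps to go.
Site-25 at 3.2: take all 220 Mbps — 10 still needed.
Site-9 at 3.4: take 10 of its 130 — requirement met.
Site-K, Site-E: unused.
Cost = 40×1.8 + 210×2.0 + 220×3.2 + 10×3.4 = 1230.

1230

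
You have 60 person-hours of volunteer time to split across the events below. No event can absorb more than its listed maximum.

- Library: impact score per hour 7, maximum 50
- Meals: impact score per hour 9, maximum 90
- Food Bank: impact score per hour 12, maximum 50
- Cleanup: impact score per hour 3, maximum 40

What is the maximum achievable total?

690

Rank by impact score per hour: Food Bank 12 > Meals 9 > Library 7 > Cleanup 3.
Food Bank: +50 to 50 (cap) ; 10 left.
Meals: +10 (room for 90) → 10. Pool exhausted.
Total = 9×10 + 12×50 = 690.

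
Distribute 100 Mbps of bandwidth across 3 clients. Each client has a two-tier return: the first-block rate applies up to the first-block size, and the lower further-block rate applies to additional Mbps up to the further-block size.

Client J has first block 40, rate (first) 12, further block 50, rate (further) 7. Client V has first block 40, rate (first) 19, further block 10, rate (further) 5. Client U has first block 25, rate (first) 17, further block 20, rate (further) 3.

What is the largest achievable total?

1605

Treat each block as its own option and order by rate: Client V/first 19 > Client U/first 17 > Client J/first 12 > Client J/second 7 > Client V/second 5 > Client U/second 3.
Client V/first (19): +40 ; 60 left.
Fill Client U first block (25 at 17) ; 35 left.
Client J first at 12: only 35 left, fill 35.
Total = 19×40 + 17×25 + 12×35 = 1605.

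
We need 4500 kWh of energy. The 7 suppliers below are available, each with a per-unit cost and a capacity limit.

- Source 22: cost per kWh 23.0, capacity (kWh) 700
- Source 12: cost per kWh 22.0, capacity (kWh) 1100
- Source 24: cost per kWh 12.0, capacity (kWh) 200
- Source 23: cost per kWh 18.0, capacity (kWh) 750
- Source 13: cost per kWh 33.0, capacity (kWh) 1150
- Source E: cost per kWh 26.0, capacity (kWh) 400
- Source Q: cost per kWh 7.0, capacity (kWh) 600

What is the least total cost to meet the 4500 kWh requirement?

95550

Use suppliers in increasing cost order.
Take 600 from Source Q at 7.0 ; need 3900 more.
Source 24 (12.0): use full 200 ; 3700 kWh to go.
Source 23 at 18.0: take all 750 kWh ; 2950 still needed.
Source 12 (22.0): use full 1100 ; 1850 kWh to go.
Source 22 (23.0): use full 700 ; 1150 kWh to go.
Source E at 26.0: take all 400 kWh ; 750 still needed.
Take 750 from Source 13 at 33.0 to finish.
Cost = 600×7.0 + 200×12.0 + 750×18.0 + 1100×22.0 + 700×23.0 + 400×26.0 + 750×33.0 = 95550.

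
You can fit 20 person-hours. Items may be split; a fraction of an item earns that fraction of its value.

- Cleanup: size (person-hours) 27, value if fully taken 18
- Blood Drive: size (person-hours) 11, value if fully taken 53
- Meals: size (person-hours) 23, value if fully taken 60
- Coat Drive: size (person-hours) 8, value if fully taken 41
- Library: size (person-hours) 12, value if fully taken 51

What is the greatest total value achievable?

Sort by value density: Coat Drive 41/8≈5.12, Blood Drive 53/11≈4.82, Library 51/12≈4.25, Meals 60/23≈2.61, Cleanup 18/27≈0.667.
Take all of Coat Drive (8 person-hours, value 41) — 12 person-hours left.
All 11 person-hours of Blood Drive fit (value 53) — 1 remain.
1 person-hours left: a 1/12 share of Library gives 51×1/12 = 4.25.
Total value = 98.25.

98.25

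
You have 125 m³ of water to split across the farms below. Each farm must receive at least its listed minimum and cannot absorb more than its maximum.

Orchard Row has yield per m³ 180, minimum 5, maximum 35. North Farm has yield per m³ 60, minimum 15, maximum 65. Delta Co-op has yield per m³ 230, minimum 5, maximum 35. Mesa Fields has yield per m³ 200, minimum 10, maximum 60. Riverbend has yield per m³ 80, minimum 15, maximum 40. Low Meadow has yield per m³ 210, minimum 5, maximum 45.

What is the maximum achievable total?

Meeting every minimum uses 5+15+5+10+15+5 = 55 m³, leaving 70.
Rank by yield per m³: Delta Co-op 230 > Low Meadow 210 > Mesa Fields 200 > Orchard Row 180 > Riverbend 80 > North Farm 60.
Give Delta Co-op 30 more to hit its cap of 35 — 40 left.
Give Low Meadow 40 more to hit its cap of 45 — 0 left.
Total = 180×5 + 60×15 + 230×35 + 200×10 + 80×15 + 210×45 = 22500.

22500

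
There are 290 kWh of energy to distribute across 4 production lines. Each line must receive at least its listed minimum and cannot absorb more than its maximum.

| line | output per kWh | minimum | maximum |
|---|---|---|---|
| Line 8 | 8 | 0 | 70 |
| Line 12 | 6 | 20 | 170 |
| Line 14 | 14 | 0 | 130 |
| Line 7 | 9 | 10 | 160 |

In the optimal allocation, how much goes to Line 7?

140

Meeting every minimum uses 0+20+0+10 = 30 kWh, leaving 260.
Highest output per kWh first: Line 14 14 > Line 7 9 > Line 8 8 > Line 12 6.
Line 14: +130 to 130 (cap) → 130 left.
Line 7 has room for 150 more but only 130 remain, so it gets 140.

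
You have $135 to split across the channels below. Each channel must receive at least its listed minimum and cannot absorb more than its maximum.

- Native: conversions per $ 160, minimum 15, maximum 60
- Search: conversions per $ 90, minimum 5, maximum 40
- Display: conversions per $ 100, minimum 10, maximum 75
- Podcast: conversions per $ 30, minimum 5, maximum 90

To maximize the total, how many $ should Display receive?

Meeting every minimum uses 15+5+10+5 = 35 $, leaving 100.
Highest conversions per $ first: Native 160 > Display 100 > Search 90 > Podcast 30.
Native: +45 to 60 (cap) ; 55 left.
Only 55 left; Display takes them to reach 65.

65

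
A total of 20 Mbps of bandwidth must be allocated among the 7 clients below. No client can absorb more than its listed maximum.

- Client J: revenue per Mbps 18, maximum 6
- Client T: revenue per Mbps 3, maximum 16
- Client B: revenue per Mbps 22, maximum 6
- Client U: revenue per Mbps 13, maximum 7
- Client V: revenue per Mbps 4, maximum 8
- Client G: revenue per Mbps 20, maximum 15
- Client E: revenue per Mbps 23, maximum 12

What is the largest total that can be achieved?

Order the clients by revenue per Mbps: Client E 23 > Client B 22 > Client G 20 > Client J 18 > Client U 13 > Client V 4 > Client T 3.
Client E: +12 to 12 (cap) → 8 left.
Client B: +6 to 6 (cap) → 2 left.
Only 2 left; Client G takes them to reach 2.
Total = 22×6 + 20×2 + 23×12 = 448.

448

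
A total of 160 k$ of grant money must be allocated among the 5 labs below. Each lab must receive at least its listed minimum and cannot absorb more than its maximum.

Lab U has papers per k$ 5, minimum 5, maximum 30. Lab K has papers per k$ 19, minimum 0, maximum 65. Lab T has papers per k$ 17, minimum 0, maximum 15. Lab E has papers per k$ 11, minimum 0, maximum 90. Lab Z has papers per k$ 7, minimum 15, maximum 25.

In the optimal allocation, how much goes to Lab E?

Meeting every minimum uses 5+0+0+0+15 = 20 k$, leaving 140.
Order the labs by papers per k$: Lab K 19 > Lab T 17 > Lab E 11 > Lab Z 7 > Lab U 5.
Give Lab K 65 more to hit its cap of 65 ; 75 left.
Lab T takes 15 more to reach its cap of 15 ; 60 left.
Lab E: +60 (room for 90) → 60. Pool exhausted.

60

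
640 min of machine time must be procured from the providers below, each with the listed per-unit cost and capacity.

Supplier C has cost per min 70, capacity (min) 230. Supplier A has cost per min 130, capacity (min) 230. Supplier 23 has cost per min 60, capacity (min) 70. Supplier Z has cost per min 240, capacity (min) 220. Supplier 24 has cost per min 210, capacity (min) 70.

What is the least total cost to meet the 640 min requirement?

Cheapest first:
Supplier 23 at 60: take all 70 min ; 570 still needed.
Supplier C at 70: take all 230 min ; 340 still needed.
Supplier A at 130: take all 230 min ; 110 still needed.
Take 70 from Supplier 24 at 210 ; need 40 more.
Supplier Z (240): take the remaining 40 ; done.
Cost = 70×60 + 230×70 + 230×130 + 70×210 + 40×240 = 74500.

74500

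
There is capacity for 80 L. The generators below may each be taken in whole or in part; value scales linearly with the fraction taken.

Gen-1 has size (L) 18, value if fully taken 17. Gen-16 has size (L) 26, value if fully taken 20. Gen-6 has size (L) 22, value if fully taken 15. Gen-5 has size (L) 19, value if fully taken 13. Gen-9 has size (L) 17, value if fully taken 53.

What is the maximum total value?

103

Rank by value-to-size ratio: Gen-9 53/17≈3.12, Gen-1 17/18≈0.944, Gen-16 20/26≈0.769, Gen-5 13/19≈0.684, Gen-6 15/22≈0.682.
Take all of Gen-9 (17 L, value 53) — 63 L left.
Take all of Gen-1 (18 L, value 17) — 45 L left.
Gen-16: take in full, 26 L for value 20 — 19 left.
Gen-5: take in full, 19 L for value 13 — 0 left.
Total value = 103.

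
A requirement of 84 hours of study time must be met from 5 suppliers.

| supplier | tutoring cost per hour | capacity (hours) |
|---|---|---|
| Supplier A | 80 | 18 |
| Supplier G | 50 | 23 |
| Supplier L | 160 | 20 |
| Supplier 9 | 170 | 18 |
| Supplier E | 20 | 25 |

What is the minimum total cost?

5970

Fill from the cheapest supplier first.
Supplier E at 20: take all 25 hours ; 59 still needed.
Supplier G at 50: take all 23 hours ; 36 still needed.
Supplier A (80): use full 18 ; 18 hours to go.
Supplier L (160): take the remaining 18 ; done.
Supplier 9: unused.
Cost = 25×20 + 23×50 + 18×80 + 18×160 = 5970.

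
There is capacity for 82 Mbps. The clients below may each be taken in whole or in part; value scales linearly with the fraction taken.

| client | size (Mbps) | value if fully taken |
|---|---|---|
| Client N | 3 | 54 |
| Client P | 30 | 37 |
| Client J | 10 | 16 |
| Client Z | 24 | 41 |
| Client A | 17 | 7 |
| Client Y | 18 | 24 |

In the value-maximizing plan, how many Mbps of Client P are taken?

27

Rank by value-to-size ratio: Client N 54/3≈18, Client Z 41/24≈1.71, Client J 16/10≈1.6, Client Y 24/18≈1.33, Client P 37/30≈1.23, Client A 7/17≈0.412.
Take all of Client N (3 Mbps, value 54) — 79 Mbps left.
Client Z: take in full, 24 Mbps for value 41 — 55 left.
Client J: take in full, 10 Mbps for value 16 — 45 left.
Client Y: take in full, 18 Mbps for value 24 — 27 left.
27 Mbps left: a 27/30 share of Client P gives 37×27/30 = 33.3.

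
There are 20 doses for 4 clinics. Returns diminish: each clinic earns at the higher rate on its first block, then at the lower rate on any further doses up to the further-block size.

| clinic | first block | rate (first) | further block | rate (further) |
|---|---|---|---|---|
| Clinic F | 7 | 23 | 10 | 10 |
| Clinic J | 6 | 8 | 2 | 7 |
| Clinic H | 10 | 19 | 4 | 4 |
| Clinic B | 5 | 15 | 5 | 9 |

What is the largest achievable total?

Treat each block as its own option and order by rate: Clinic F/tier1 23 > Clinic H/tier1 19 > Clinic B/tier1 15 > Clinic F/tier2 10 > Clinic B/tier2 9 > Clinic J/tier1 8 > Clinic J/tier2 7 > Clinic H/tier2 4.
Fill Clinic F tier1 block (7 at 23) — 13 left.
Clinic H/tier1 (19): +10 — 3 left.
Clinic B/tier1: +3 of 5 at 15; pool empty.
Total = 23×7 + 19×10 + 15×3 = 396.

396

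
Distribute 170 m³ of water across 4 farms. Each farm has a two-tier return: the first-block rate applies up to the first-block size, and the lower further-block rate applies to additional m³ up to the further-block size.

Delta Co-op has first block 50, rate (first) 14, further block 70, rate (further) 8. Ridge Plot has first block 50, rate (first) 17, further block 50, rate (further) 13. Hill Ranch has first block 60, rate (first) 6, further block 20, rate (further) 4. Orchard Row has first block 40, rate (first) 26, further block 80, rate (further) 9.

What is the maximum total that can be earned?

Order all 8 blocks by rate: Orchard Row/T1 26 > Ridge Plot/T1 17 > Delta Co-op/T1 14 > Ridge Plot/T2 13 > Orchard Row/T2 9 > Delta Co-op/T2 8 > Hill Ranch/T1 6 > Hill Ranch/T2 4.
Orchard Row T1 at 26: fill all 40 ; 130 left.
Ridge Plot T1 at 17: fill all 50 ; 80 left.
Delta Co-op/T1 (14): +50 ; 30 left.
Ridge Plot T2 at 13: only 30 left, fill 30.
Total = 26×40 + 17×50 + 14×50 + 13×30 = 2980.

2980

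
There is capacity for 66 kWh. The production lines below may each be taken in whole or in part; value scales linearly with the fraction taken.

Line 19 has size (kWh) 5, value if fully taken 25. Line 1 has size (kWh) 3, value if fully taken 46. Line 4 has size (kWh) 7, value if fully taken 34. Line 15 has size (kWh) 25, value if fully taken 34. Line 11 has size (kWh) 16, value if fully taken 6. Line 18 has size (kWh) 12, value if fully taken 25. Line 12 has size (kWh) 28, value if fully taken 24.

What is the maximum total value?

Sort by value density: Line 1 46/3≈15.3, Line 19 25/5≈5, Line 4 34/7≈4.86, Line 18 25/12≈2.08, Line 15 34/25≈1.36, Line 12 24/28≈0.857, Line 11 6/16≈0.375.
All 3 kWh of Line 1 fit (value 46) ; 63 remain.
Line 19: take in full, 5 kWh for value 25 ; 58 left.
All 7 kWh of Line 4 fit (value 34) ; 51 remain.
Line 18: take in full, 12 kWh for value 25 ; 39 left.
Take all of Line 15 (25 kWh, value 34) ; 14 kWh left.
14 kWh left: a 14/28 share of Line 12 gives 24×14/28 = 12.
Total value = 176.

176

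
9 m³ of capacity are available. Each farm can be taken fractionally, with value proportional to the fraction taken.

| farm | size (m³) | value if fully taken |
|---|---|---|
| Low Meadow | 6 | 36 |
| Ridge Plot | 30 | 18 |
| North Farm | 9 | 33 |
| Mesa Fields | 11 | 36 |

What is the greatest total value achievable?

Best value per unit of size first: Low Meadow 36/6≈6, North Farm 33/9≈3.67, Mesa Fields 36/11≈3.27, Ridge Plot 18/30≈0.6.
Take all of Low Meadow (6 m³, value 36) — 3 m³ left.
Only 3 m³ remain; take 3/9 of North Farm for value 33×3/9 = 11.
Total value = 47.

47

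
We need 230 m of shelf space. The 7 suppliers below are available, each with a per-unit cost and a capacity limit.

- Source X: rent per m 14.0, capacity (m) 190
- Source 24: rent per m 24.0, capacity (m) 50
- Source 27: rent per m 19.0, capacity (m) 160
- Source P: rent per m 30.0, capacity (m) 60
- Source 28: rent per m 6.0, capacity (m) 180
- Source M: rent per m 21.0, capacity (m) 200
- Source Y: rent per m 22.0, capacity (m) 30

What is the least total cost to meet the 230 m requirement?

Fill from the cheapest supplier first.
Take 180 from Source 28 at 6.0 — need 50 more.
Source X at 14.0: take 50 of its 190 — requirement met.
Source 27, Source M, Source Y, Source 24, Source P: unused.
Cost = 180×6.0 + 50×14.0 = 1780.

1780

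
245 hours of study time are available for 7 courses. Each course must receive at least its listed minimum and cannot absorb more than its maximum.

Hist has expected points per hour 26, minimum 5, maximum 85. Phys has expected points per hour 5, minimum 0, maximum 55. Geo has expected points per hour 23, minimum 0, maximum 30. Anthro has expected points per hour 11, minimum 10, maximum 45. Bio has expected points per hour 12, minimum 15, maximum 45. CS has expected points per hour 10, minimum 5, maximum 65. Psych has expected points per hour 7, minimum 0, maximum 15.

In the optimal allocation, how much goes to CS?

40

Meeting every minimum uses 5+0+0+10+15+5+0 = 35 hours, leaving 210.
Highest expected points per hour first: Hist 26 > Geo 23 > Bio 12 > Anthro 11 > CS 10 > Psych 7 > Phys 5.
Hist takes 80 more to reach its cap of 85 ; 130 left.
Geo: +30 to 30 (cap) ; 100 left.
Give Bio 30 more to hit its cap of 45 ; 70 left.
Give Anthro 35 more to hit its cap of 45 ; 35 left.
CS has room for 60 more but only 35 remain, so it gets 40.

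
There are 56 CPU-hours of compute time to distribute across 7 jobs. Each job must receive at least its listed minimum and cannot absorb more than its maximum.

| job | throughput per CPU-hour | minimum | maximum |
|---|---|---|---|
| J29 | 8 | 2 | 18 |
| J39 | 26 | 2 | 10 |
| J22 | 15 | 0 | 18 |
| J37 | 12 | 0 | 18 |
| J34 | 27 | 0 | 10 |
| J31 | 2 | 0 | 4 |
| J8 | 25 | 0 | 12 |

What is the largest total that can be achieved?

1164

Meeting every minimum uses 2+2+0+0+0+0+0 = 4 CPU-hours, leaving 52.
Rank by throughput per CPU-hour: J34 27 > J39 26 > J8 25 > J22 15 > J37 12 > J29 8 > J31 2.
J34: +10 to 10 (cap) → 42 left.
J39 takes 8 more to reach its cap of 10 → 34 left.
J8: +12 to 12 (cap) → 22 left.
J22 takes 18 more to reach its cap of 18 → 4 left.
J37: +4 (room for 18) → 4. Pool exhausted.
Total = 8×2 + 26×10 + 15×18 + 12×4 + 27×10 + 25×12 = 1164.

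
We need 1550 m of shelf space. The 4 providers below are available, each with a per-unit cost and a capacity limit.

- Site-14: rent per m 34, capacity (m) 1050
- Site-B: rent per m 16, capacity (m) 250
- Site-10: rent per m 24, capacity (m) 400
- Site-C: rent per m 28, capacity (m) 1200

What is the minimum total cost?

Fill from the cheapest provider first.
Take 250 from Site-B at 16 ; need 1300 more.
Site-10 (24): use full 400 ; 900 m to go.
Take 900 from Site-C at 28 to finish.
Site-14: unused.
Cost = 250×16 + 400×24 + 900×28 = 38800.

38800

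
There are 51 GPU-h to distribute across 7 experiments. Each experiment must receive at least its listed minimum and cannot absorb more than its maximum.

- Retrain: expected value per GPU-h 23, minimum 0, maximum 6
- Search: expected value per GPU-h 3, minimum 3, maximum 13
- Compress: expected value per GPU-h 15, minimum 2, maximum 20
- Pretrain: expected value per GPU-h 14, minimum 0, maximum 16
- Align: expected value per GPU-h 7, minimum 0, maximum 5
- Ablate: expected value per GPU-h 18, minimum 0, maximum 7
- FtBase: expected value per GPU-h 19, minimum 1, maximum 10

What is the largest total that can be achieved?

833

Meeting every minimum uses 0+3+2+0+0+0+1 = 6 GPU-h, leaving 45.
Rank by expected value per GPU-h: Retrain 23 > FtBase 19 > Ablate 18 > Compress 15 > Pretrain 14 > Align 7 > Search 3.
Retrain takes 6 more to reach its cap of 6 → 39 left.
FtBase: +9 to 10 (cap) → 30 left.
Ablate: +7 to 7 (cap) → 23 left.
Compress takes 18 more to reach its cap of 20 → 5 left.
Only 5 left; Pretrain takes them to reach 5.
Total = 23×6 + 3×3 + 15×20 + 14×5 + 18×7 + 19×10 = 833.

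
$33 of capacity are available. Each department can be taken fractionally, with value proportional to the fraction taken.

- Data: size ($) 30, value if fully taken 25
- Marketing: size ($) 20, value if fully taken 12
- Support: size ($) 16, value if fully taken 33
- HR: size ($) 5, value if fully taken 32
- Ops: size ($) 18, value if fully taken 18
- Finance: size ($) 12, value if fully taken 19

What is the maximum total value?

84

Sort by value density: HR 32/5≈6.4, Support 33/16≈2.06, Finance 19/12≈1.58, Ops 18/18≈1, Data 25/30≈0.833, Marketing 12/20≈0.6.
All 5 $ of HR fit (value 32) ; 28 remain.
All 16 $ of Support fit (value 33) ; 12 remain.
Take all of Finance (12 $, value 19) ; 0 $ left.
Total value = 84.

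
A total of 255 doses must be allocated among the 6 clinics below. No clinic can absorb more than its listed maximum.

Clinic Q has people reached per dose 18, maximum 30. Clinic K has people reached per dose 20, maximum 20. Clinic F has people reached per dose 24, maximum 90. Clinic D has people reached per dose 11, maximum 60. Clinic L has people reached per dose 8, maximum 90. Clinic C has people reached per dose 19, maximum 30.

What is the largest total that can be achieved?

4530

Order the clinics by people reached per dose: Clinic F 24 > Clinic K 20 > Clinic C 19 > Clinic Q 18 > Clinic D 11 > Clinic L 8.
Clinic F: +90 to 90 (cap) → 165 left.
Clinic K takes 20 to reach its cap of 20 → 145 left.
Give Clinic C 30 to hit its cap of 30 → 115 left.
Clinic Q: +30 to 30 (cap) → 85 left.
Clinic D takes 60 to reach its cap of 60 → 25 left.
Only 25 left; Clinic L takes them to reach 25.
Total = 18×30 + 20×20 + 24×90 + 11×60 + 8×25 + 19×30 = 4530.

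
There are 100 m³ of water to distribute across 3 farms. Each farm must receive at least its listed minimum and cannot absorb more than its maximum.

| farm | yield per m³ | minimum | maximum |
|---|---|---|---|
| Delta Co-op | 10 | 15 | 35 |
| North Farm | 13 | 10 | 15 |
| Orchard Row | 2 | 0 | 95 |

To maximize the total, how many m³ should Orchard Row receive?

Meeting every minimum uses 15+10+0 = 25 m³, leaving 75.
Rank by yield per m³: North Farm 13 > Delta Co-op 10 > Orchard Row 2.
North Farm: +5 to 15 (cap) — 70 left.
Delta Co-op takes 20 more to reach its cap of 35 — 50 left.
Orchard Row has room for 95 more but only 50 remain, so it gets 50.

50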